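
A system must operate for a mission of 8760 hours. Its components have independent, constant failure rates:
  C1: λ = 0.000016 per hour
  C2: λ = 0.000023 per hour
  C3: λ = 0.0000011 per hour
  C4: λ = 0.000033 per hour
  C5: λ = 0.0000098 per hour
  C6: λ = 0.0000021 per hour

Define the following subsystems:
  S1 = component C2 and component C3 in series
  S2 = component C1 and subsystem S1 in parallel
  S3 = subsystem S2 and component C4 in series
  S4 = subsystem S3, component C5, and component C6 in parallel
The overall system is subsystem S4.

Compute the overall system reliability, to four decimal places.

0.9996

R(C1) = exp(−0.000016 × 8760) = 0.869219
R(C2) = exp(−0.000023 × 8760) = 0.817520
R(C3) = exp(−0.0000011 × 8760) = 0.990410
R(C4) = exp(−0.000033 × 8760) = 0.748952
R(C5) = exp(−0.0000098 × 8760) = 0.917734
R(C6) = exp(−0.0000021 × 8760) = 0.981772
Series (C2 and C3): 0.817520 × 0.990410 = 0.809680
Parallel (C1 and [0.809680]): 1 − (1 − 0.869219)(1 − 0.809680) = 0.975110
Series ([0.975110] and C4): 0.975110 × 0.748952 = 0.730311
Parallel ([0.730311], C5, and C6): 1 − (1 − 0.730311)(1 − 0.917734)(1 − 0.981772) = 0.9996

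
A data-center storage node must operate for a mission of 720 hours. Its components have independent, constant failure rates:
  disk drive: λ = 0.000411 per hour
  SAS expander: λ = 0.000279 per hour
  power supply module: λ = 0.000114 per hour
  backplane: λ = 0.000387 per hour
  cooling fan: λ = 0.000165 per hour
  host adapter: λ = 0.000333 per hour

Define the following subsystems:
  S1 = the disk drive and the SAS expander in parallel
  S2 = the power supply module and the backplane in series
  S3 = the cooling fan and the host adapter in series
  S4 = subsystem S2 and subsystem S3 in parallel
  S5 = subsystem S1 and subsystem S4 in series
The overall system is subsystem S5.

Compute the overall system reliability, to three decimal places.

R(disk drive) = exp(−0.000411 × 720) = 0.74385
R(SAS expander) = exp(−0.000279 × 720) = 0.81801
R(power supply module) = exp(−0.000114 × 720) = 0.92120
R(backplane) = exp(−0.000387 × 720) = 0.75681
R(cooling fan) = exp(−0.000165 × 720) = 0.88799
R(host adapter) = exp(−0.000333 × 720) = 0.78682
Parallel (disk drive and SAS expander): 1 − (1 − 0.74385)(1 − 0.81801) = 0.95338
Series (power supply module and backplane): 0.92120 × 0.75681 = 0.69717
Series (cooling fan and host adapter): 0.88799 × 0.78682 = 0.69869
Parallel ([0.69717] and [0.69869]): 1 − (1 − 0.69717)(1 − 0.69869) = 0.90875
Series ([0.95338] and [0.90875]): 0.95338 × 0.90875 = 0.866

0.866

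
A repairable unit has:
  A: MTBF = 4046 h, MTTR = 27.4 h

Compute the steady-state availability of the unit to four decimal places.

A(A) = MTBF/(MTBF+MTTR) = 4046/(4046+27.4) = 0.9933

0.9933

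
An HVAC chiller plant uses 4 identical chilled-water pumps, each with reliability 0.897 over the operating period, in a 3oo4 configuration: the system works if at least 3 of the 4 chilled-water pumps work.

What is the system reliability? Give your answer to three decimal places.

0.945

R = Σ_{i=3}^{4} C(4,i) p^i (1−p)^{4−i} with p = 0.897
C(4,3)·0.897^3·0.103^1 = 0.29735
C(4,4)·0.897^4·0.103^0 = 0.64740
Sum = 0.945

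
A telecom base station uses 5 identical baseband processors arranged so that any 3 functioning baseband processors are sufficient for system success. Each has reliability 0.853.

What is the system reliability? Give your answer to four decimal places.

0.9748

R = Σ_{i=3}^{5} C(5,i) p^i (1−p)^{5−i} with p = 0.853
C(5,3)·0.853^3·0.147^2 = 0.134116
C(5,4)·0.853^4·0.147^1 = 0.389120
C(5,5)·0.853^5·0.147^0 = 0.451591
Sum = 0.9748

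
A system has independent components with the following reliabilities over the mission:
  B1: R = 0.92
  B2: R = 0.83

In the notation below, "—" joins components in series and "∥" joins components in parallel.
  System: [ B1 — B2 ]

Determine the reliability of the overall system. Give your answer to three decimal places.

Series (B1 and B2): 0.92000 × 0.83000 = 0.764

0.764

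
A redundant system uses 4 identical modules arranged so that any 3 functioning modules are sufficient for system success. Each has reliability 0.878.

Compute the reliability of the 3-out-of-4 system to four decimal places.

R = Σ_{i=3}^{4} C(4,i) p^i (1−p)^{4−i} with p = 0.878
C(4,3)·0.878^3·0.122^1 = 0.330296
C(4,4)·0.878^4·0.122^0 = 0.594262
Sum = 0.9246

0.9246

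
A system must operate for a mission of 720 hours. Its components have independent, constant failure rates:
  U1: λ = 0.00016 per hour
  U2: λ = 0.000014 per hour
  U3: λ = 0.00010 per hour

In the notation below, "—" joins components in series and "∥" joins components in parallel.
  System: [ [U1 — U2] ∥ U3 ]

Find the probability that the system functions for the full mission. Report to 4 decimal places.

R(U1) = exp(−0.00016 × 720) = 0.891188
R(U2) = exp(−0.000014 × 720) = 0.989971
R(U3) = exp(−0.00010 × 720) = 0.930531
Series (U1 and U2): 0.891188 × 0.989971 = 0.882250
Parallel ([0.882250] and U3): 1 − (1 − 0.882250)(1 − 0.930531) = 0.9918

0.9918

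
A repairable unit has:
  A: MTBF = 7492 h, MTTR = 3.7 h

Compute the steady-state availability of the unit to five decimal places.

A(A) = MTBF/(MTBF+MTTR) = 7492/(7492+3.7) = 0.99951

0.99951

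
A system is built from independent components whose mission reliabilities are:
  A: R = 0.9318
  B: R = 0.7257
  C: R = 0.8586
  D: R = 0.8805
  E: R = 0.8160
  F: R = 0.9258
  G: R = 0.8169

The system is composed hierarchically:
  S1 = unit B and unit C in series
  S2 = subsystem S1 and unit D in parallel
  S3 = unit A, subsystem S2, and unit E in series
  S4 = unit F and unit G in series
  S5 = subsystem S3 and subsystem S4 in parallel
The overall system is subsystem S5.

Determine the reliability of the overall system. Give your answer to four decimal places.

0.9332

Series (B and C): 0.725700 × 0.858600 = 0.623086
Parallel ([0.623086] and D): 1 − (1 − 0.623086)(1 − 0.880500) = 0.954959
Series (A, [0.954959], and E): 0.931800 × 0.954959 × 0.816000 = 0.726102
Series (F and G): 0.925800 × 0.816900 = 0.756286
Parallel ([0.726102] and [0.756286]): 1 − (1 − 0.726102)(1 − 0.756286) = 0.9332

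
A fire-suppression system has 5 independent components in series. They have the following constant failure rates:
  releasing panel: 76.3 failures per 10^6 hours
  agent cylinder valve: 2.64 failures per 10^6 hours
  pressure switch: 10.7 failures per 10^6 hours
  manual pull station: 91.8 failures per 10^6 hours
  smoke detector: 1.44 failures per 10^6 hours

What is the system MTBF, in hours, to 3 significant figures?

5470

Series of exponential components: λ_sys = Σ λ_i
λ_sys = 0.0000763 + 0.00000264 + 0.0000107 + 0.0000918 + 0.00000144 = 1.8288e-04 /h
MTBF = 1 / λ_sys = 5470 h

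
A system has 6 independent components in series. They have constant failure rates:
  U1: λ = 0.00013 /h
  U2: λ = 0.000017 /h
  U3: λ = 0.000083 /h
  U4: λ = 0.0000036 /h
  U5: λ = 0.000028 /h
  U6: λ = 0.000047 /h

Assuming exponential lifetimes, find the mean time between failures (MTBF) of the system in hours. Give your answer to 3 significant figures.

Series of exponential components: λ_sys = Σ λ_i
λ_sys = 0.00013 + 0.000017 + 0.000083 + 0.0000036 + 0.000028 + 0.000047 = 3.0860e-04 /h
MTBF = 1 / λ_sys = 3240 h

3240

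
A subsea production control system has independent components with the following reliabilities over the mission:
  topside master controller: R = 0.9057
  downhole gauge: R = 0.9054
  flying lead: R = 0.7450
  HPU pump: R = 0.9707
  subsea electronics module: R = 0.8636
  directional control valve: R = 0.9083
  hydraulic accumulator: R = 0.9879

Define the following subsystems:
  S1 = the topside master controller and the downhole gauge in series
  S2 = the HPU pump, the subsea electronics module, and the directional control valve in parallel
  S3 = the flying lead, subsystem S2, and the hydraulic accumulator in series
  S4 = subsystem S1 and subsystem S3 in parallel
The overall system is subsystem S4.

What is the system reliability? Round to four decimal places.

0.9524

Series (topside master controller and downhole gauge): 0.905700 × 0.905400 = 0.820021
Parallel (HPU pump, subsea electronics module, and directional control valve): 1 − (1 − 0.970700)(1 − 0.863600)(1 − 0.908300) = 0.999634
Series (flying lead, [0.999634], and hydraulic accumulator): 0.745000 × 0.999634 × 0.987900 = 0.735716
Parallel ([0.820021] and [0.735716]): 1 − (1 − 0.820021)(1 − 0.735716) = 0.9524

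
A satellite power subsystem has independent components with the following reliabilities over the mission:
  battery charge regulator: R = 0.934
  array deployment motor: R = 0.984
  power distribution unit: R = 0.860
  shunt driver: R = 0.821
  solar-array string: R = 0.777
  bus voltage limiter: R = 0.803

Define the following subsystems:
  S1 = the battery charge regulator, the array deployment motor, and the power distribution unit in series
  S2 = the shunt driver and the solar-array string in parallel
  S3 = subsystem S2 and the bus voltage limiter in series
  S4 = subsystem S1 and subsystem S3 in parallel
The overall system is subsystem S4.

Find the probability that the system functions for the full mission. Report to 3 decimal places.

0.952

Series (battery charge regulator, array deployment motor, and power distribution unit): 0.93400 × 0.98400 × 0.86000 = 0.79039
Parallel (shunt driver and solar-array string): 1 − (1 − 0.82100)(1 − 0.77700) = 0.96008
Series ([0.96008] and bus voltage limiter): 0.96008 × 0.80300 = 0.77094
Parallel ([0.79039] and [0.77094]): 1 − (1 − 0.79039)(1 − 0.77094) = 0.952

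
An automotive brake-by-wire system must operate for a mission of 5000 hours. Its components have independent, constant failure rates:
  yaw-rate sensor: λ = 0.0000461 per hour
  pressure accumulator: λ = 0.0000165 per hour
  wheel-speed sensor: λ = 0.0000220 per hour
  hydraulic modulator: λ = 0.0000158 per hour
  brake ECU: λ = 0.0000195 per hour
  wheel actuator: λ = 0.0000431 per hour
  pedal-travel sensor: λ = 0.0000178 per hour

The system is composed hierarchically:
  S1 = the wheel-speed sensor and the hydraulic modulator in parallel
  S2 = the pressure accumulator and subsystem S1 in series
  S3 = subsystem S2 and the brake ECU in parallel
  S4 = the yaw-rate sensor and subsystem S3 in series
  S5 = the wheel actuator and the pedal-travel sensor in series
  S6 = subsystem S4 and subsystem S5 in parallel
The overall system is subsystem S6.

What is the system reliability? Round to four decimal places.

R(yaw-rate sensor) = exp(−0.0000461 × 5000) = 0.794136
R(pressure accumulator) = exp(−0.0000165 × 5000) = 0.920811
R(wheel-speed sensor) = exp(−0.0000220 × 5000) = 0.895834
R(hydraulic modulator) = exp(−0.0000158 × 5000) = 0.924040
R(brake ECU) = exp(−0.0000195 × 5000) = 0.907102
R(wheel actuator) = exp(−0.0000431 × 5000) = 0.806138
R(pedal-travel sensor) = exp(−0.0000178 × 5000) = 0.914846
Parallel (wheel-speed sensor and hydraulic modulator): 1 − (1 − 0.895834)(1 − 0.924040) = 0.992088
Series (pressure accumulator and [0.992088]): 0.920811 × 0.992088 = 0.913526
Parallel ([0.913526] and brake ECU): 1 − (1 − 0.913526)(1 − 0.907102) = 0.991967
Series (yaw-rate sensor and [0.991967]): 0.794136 × 0.991967 = 0.787757
Series (wheel actuator and pedal-travel sensor): 0.806138 × 0.914846 = 0.737492
Parallel ([0.787757] and [0.737492]): 1 − (1 − 0.787757)(1 − 0.737492) = 0.9443

0.9443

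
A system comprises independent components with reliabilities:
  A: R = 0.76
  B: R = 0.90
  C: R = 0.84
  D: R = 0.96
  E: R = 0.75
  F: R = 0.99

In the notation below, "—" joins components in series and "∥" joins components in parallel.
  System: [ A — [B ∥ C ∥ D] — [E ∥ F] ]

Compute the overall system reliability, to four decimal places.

Parallel (B, C, and D): 1 − (1 − 0.900000)(1 − 0.840000)(1 − 0.960000) = 0.999360
Parallel (E and F): 1 − (1 − 0.750000)(1 − 0.990000) = 0.997500
Series (A, [0.999360], and [0.997500]): 0.760000 × 0.999360 × 0.997500 = 0.7576

0.7576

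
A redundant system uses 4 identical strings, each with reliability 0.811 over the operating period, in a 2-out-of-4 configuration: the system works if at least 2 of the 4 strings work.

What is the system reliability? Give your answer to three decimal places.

0.977

R = Σ_{i=2}^{4} C(4,i) p^i (1−p)^{4−i} with p = 0.811
C(4,2)·0.811^2·0.189^2 = 0.14097
C(4,3)·0.811^3·0.189^1 = 0.40326
C(4,4)·0.811^4·0.189^0 = 0.43260
Sum = 0.977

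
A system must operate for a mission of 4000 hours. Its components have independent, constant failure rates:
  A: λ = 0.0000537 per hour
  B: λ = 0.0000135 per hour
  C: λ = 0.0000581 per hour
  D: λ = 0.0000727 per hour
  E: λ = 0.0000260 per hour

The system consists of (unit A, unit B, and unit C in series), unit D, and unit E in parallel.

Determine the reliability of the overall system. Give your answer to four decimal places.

0.9902

R(A) = exp(−0.0000537 × 4000) = 0.806703
R(B) = exp(−0.0000135 × 4000) = 0.947432
R(C) = exp(−0.0000581 × 4000) = 0.792629
R(D) = exp(−0.0000727 × 4000) = 0.747665
R(E) = exp(−0.0000260 × 4000) = 0.901225
Series (A, B, and C): 0.806703 × 0.947432 × 0.792629 = 0.605803
Parallel ([0.605803], D, and E): 1 − (1 − 0.605803)(1 − 0.747665)(1 − 0.901225) = 0.9902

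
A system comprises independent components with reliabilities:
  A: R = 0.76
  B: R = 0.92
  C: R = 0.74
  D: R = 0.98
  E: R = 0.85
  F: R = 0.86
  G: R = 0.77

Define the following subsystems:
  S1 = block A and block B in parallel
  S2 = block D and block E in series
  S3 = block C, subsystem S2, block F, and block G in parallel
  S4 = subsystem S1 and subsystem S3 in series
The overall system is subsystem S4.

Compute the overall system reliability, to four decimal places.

0.9794

Parallel (A and B): 1 − (1 − 0.760000)(1 − 0.920000) = 0.980800
Series (D and E): 0.980000 × 0.850000 = 0.833000
Parallel (C, [0.833000], F, and G): 1 − (1 − 0.740000)(1 − 0.833000)(1 − 0.860000)(1 − 0.770000) = 0.998602
Series ([0.980800] and [0.998602]): 0.980800 × 0.998602 = 0.9794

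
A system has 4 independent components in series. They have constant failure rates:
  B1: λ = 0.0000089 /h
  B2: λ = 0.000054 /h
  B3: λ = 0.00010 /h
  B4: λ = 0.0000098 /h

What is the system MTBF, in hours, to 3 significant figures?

Series of exponential components: λ_sys = Σ λ_i
λ_sys = 0.0000089 + 0.000054 + 0.00010 + 0.0000098 = 1.7270e-04 /h
MTBF = 1 / λ_sys = 5790 h

5790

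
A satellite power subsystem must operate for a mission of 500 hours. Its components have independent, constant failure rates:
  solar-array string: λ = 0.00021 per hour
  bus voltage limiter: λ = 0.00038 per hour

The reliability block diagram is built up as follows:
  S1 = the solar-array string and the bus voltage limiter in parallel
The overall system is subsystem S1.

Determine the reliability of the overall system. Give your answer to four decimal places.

R(solar-array string) = exp(−0.00021 × 500) = 0.900325
R(bus voltage limiter) = exp(−0.00038 × 500) = 0.826959
Parallel (solar-array string and bus voltage limiter): 1 − (1 − 0.900325)(1 − 0.826959) = 0.9828

0.9828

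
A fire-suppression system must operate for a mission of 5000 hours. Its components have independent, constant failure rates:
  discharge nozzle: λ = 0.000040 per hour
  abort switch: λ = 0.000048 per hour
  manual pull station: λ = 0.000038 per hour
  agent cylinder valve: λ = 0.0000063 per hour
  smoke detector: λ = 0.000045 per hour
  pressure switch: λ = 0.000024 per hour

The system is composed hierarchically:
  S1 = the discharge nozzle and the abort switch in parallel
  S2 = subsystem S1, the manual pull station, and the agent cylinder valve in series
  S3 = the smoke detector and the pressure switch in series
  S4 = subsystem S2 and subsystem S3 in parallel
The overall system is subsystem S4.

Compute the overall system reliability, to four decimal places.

0.9330

R(discharge nozzle) = exp(−0.000040 × 5000) = 0.818731
R(abort switch) = exp(−0.000048 × 5000) = 0.786628
R(manual pull station) = exp(−0.000038 × 5000) = 0.826959
R(agent cylinder valve) = exp(−0.0000063 × 5000) = 0.968991
R(smoke detector) = exp(−0.000045 × 5000) = 0.798516
R(pressure switch) = exp(−0.000024 × 5000) = 0.886920
Parallel (discharge nozzle and abort switch): 1 − (1 − 0.818731)(1 − 0.786628) = 0.961322
Series ([0.961322], manual pull station, and agent cylinder valve): 0.961322 × 0.826959 × 0.968991 = 0.770323
Series (smoke detector and pressure switch): 0.798516 × 0.886920 = 0.708220
Parallel ([0.770323] and [0.708220]): 1 − (1 − 0.770323)(1 − 0.708220) = 0.9330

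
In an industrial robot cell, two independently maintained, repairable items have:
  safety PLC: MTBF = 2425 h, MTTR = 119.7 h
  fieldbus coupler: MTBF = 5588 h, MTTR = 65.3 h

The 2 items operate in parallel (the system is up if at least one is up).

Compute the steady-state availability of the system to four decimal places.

A(safety PLC) = MTBF/(MTBF+MTTR) = 2425/(2425+119.7) = 0.952961
A(fieldbus coupler) = MTBF/(MTBF+MTTR) = 5588/(5588+65.3) = 0.988449
Parallel availability: 1 − (1 − 0.952961)(1 − 0.988449) = 0.9995

0.9995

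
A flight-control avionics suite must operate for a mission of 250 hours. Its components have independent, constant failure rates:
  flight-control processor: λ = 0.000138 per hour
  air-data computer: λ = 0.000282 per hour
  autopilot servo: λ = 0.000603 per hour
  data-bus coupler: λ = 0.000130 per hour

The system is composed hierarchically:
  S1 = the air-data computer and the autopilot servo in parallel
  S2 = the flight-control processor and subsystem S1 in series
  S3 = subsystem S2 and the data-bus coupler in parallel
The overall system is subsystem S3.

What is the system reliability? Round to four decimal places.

R(flight-control processor) = exp(−0.000138 × 250) = 0.966088
R(air-data computer) = exp(−0.000282 × 250) = 0.931928
R(autopilot servo) = exp(−0.000603 × 250) = 0.860063
R(data-bus coupler) = exp(−0.000130 × 250) = 0.968022
Parallel (air-data computer and autopilot servo): 1 − (1 − 0.931928)(1 − 0.860063) = 0.990474
Series (flight-control processor and [0.990474]): 0.966088 × 0.990474 = 0.956885
Parallel ([0.956885] and data-bus coupler): 1 − (1 − 0.956885)(1 − 0.968022) = 0.9986

0.9986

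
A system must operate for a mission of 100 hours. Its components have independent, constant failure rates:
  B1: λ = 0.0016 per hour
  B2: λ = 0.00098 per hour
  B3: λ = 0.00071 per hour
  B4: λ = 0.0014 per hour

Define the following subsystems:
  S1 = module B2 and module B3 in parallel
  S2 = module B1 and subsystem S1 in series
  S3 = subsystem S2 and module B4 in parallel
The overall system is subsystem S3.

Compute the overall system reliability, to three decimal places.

R(B1) = exp(−0.0016 × 100) = 0.85214
R(B2) = exp(−0.00098 × 100) = 0.90665
R(B3) = exp(−0.00071 × 100) = 0.93146
R(B4) = exp(−0.0014 × 100) = 0.86936
Parallel (B2 and B3): 1 − (1 − 0.90665)(1 − 0.93146) = 0.99360
Series (B1 and [0.99360]): 0.85214 × 0.99360 = 0.84669
Parallel ([0.84669] and B4): 1 − (1 − 0.84669)(1 − 0.86936) = 0.980

0.980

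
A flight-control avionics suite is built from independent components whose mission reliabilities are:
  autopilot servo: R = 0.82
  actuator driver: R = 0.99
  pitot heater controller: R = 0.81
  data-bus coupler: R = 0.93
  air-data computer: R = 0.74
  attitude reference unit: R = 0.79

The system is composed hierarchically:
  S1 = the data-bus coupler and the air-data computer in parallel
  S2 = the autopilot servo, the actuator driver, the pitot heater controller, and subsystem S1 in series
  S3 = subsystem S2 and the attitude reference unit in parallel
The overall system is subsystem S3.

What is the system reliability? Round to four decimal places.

Parallel (data-bus coupler and air-data computer): 1 − (1 − 0.930000)(1 − 0.740000) = 0.981800
Series (autopilot servo, actuator driver, pitot heater controller, and [0.981800]): 0.820000 × 0.990000 × 0.810000 × 0.981800 = 0.645590
Parallel ([0.645590] and attitude reference unit): 1 − (1 − 0.645590)(1 − 0.790000) = 0.9256

0.9256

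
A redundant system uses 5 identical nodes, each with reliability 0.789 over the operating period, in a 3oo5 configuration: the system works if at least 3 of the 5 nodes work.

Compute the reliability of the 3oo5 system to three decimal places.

0.933

R = Σ_{i=3}^{5} C(5,i) p^i (1−p)^{5−i} with p = 0.789
C(5,3)·0.789^3·0.211^2 = 0.21867
C(5,4)·0.789^4·0.211^1 = 0.40885
C(5,5)·0.789^5·0.211^0 = 0.30576
Sum = 0.933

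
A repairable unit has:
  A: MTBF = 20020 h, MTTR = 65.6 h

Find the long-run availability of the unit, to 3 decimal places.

0.997

A(A) = MTBF/(MTBF+MTTR) = 20020/(20020+65.6) = 0.997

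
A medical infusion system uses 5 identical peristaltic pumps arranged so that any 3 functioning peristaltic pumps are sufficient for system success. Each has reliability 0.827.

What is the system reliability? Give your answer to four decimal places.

R = Σ_{i=3}^{5} C(5,i) p^i (1−p)^{5−i} with p = 0.827
C(5,3)·0.827^3·0.173^2 = 0.169281
C(5,4)·0.827^4·0.173^1 = 0.404611
C(5,5)·0.827^5·0.173^0 = 0.386837
Sum = 0.9607

0.9607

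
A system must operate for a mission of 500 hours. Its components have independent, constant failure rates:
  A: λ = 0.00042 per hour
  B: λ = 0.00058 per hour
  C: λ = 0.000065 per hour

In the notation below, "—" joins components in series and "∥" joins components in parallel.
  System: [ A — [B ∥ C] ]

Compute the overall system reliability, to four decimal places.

R(A) = exp(−0.00042 × 500) = 0.810584
R(B) = exp(−0.00058 × 500) = 0.748264
R(C) = exp(−0.000065 × 500) = 0.968022
Parallel (B and C): 1 − (1 − 0.748264)(1 − 0.968022) = 0.991950
Series (A and [0.991950]): 0.810584 × 0.991950 = 0.8041

0.8041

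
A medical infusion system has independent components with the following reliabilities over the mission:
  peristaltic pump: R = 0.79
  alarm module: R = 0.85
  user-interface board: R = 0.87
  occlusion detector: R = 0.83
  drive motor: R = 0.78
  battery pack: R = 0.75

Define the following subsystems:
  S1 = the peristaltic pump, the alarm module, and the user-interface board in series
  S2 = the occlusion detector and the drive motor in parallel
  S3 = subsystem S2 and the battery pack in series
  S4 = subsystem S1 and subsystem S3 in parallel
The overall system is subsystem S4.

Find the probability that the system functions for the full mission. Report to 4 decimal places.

Series (peristaltic pump, alarm module, and user-interface board): 0.790000 × 0.850000 × 0.870000 = 0.584205
Parallel (occlusion detector and drive motor): 1 − (1 − 0.830000)(1 − 0.780000) = 0.962600
Series ([0.962600] and battery pack): 0.962600 × 0.750000 = 0.721950
Parallel ([0.584205] and [0.721950]): 1 − (1 − 0.584205)(1 − 0.721950) = 0.8844

0.8844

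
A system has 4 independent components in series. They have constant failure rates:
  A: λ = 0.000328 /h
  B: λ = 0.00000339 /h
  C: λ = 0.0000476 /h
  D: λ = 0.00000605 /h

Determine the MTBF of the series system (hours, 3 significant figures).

2600

Series of exponential components: λ_sys = Σ λ_i
λ_sys = 0.000328 + 0.00000339 + 0.0000476 + 0.00000605 = 3.8504e-04 /h
MTBF = 1 / λ_sys = 2600 h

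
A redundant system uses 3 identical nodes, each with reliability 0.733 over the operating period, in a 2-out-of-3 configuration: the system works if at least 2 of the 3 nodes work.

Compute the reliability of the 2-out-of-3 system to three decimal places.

0.824

R = Σ_{i=2}^{3} C(3,i) p^i (1−p)^{3−i} with p = 0.733
C(3,2)·0.733^2·0.267^1 = 0.43037
C(3,3)·0.733^3·0.267^0 = 0.39383
Sum = 0.824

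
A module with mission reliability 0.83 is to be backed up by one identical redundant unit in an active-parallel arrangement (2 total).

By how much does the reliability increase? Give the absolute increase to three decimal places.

0.141

R_before = 0.83
R_after = 1 − (1 − 0.83)^2 = 0.971
ΔR = 0.971 − 0.83 = 0.141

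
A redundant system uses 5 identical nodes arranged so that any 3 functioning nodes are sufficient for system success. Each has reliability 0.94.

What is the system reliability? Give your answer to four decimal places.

R = Σ_{i=3}^{5} C(5,i) p^i (1−p)^{5−i} with p = 0.94
C(5,3)·0.94^3·0.06^2 = 0.029901
C(5,4)·0.94^4·0.06^1 = 0.234225
C(5,5)·0.94^5·0.06^0 = 0.733904
Sum = 0.9980

0.9980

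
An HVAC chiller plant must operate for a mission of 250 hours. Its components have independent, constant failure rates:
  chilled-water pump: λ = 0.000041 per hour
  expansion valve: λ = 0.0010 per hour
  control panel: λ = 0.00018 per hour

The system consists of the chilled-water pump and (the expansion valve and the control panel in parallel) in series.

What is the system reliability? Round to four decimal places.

R(chilled-water pump) = exp(−0.000041 × 250) = 0.989802
R(expansion valve) = exp(−0.0010 × 250) = 0.778801
R(control panel) = exp(−0.00018 × 250) = 0.955997
Parallel (expansion valve and control panel): 1 − (1 − 0.778801)(1 − 0.955997) = 0.990267
Series (chilled-water pump and [0.990267]): 0.989802 × 0.990267 = 0.9802

0.9802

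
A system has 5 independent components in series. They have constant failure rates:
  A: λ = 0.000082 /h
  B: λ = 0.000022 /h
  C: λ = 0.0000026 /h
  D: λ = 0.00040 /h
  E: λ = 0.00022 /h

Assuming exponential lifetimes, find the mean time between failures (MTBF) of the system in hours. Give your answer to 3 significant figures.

Series of exponential components: λ_sys = Σ λ_i
λ_sys = 0.000082 + 0.000022 + 0.0000026 + 0.00040 + 0.00022 = 7.2660e-04 /h
MTBF = 1 / λ_sys = 1380 h

1380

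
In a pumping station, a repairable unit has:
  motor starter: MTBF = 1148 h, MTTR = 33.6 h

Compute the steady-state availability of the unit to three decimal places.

A(motor starter) = MTBF/(MTBF+MTTR) = 1148/(1148+33.6) = 0.972

0.972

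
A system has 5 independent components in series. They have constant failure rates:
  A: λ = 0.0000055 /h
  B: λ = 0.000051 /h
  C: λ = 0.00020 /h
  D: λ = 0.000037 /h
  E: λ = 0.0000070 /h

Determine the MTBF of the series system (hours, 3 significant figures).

Series of exponential components: λ_sys = Σ λ_i
λ_sys = 0.0000055 + 0.000051 + 0.00020 + 0.000037 + 0.0000070 = 3.0050e-04 /h
MTBF = 1 / λ_sys = 3330 h

3330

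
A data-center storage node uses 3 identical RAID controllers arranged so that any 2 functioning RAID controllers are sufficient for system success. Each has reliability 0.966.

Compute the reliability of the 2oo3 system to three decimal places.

0.997

R = Σ_{i=2}^{3} C(3,i) p^i (1−p)^{3−i} with p = 0.966
C(3,2)·0.966^2·0.034^1 = 0.09518
C(3,3)·0.966^3·0.034^0 = 0.90143
Sum = 0.997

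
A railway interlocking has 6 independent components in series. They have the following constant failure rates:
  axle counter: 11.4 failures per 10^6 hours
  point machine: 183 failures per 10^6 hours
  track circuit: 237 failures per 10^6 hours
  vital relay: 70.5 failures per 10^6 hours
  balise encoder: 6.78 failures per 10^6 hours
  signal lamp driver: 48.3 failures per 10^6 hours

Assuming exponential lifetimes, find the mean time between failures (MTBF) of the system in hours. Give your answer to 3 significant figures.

1800

Series of exponential components: λ_sys = Σ λ_i
λ_sys = 0.0000114 + 0.000183 + 0.000237 + 0.0000705 + 0.00000678 + 0.0000483 = 5.5698e-04 /h
MTBF = 1 / λ_sys = 1800 h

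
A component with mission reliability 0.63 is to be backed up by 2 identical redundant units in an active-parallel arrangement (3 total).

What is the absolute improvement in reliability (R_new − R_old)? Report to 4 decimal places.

R_before = 0.63
R_after = 1 − (1 − 0.63)^3 = 0.9493
ΔR = 0.9493 − 0.63 = 0.3193

0.3193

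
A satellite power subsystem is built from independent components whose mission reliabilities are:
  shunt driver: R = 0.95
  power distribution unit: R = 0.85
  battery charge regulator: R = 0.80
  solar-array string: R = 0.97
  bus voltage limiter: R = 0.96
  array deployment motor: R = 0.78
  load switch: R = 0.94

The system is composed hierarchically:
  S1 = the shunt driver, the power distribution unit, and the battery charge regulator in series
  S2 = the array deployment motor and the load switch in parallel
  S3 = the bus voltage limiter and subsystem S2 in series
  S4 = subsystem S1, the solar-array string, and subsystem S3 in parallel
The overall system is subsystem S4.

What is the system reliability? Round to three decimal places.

0.999

Series (shunt driver, power distribution unit, and battery charge regulator): 0.95000 × 0.85000 × 0.80000 = 0.64600
Parallel (array deployment motor and load switch): 1 − (1 − 0.78000)(1 − 0.94000) = 0.98680
Series (bus voltage limiter and [0.98680]): 0.96000 × 0.98680 = 0.94733
Parallel ([0.64600], solar-array string, and [0.94733]): 1 − (1 − 0.64600)(1 − 0.97000)(1 − 0.94733) = 0.999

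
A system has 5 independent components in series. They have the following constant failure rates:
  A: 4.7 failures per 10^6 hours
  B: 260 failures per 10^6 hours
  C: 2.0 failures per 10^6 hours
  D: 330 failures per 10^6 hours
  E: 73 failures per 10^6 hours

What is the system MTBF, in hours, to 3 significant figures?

1490

Series of exponential components: λ_sys = Σ λ_i
λ_sys = 0.0000047 + 0.00026 + 0.0000020 + 0.00033 + 0.000073 = 6.6970e-04 /h
MTBF = 1 / λ_sys = 1490 h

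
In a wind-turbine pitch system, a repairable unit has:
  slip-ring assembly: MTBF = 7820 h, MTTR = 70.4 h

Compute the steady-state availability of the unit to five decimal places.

0.99108

A(slip-ring assembly) = MTBF/(MTBF+MTTR) = 7820/(7820+70.4) = 0.99108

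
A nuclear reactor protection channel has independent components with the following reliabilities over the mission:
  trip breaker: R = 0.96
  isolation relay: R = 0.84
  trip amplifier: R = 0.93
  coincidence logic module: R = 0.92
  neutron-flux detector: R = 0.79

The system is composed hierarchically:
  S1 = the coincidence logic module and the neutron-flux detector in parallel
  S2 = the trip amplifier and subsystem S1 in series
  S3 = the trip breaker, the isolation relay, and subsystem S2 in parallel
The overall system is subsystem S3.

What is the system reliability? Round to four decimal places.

0.9995

Parallel (coincidence logic module and neutron-flux detector): 1 − (1 − 0.920000)(1 − 0.790000) = 0.983200
Series (trip amplifier and [0.983200]): 0.930000 × 0.983200 = 0.914376
Parallel (trip breaker, isolation relay, and [0.914376]): 1 − (1 − 0.960000)(1 − 0.840000)(1 − 0.914376) = 0.9995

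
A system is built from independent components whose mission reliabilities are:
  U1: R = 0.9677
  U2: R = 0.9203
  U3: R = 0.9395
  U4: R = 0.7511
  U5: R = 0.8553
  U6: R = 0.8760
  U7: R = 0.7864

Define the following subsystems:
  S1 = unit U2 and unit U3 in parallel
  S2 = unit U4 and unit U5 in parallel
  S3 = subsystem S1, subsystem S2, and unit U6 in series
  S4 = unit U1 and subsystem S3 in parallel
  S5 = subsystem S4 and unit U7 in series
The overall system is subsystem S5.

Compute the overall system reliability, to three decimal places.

0.782

Parallel (U2 and U3): 1 − (1 − 0.92030)(1 − 0.93950) = 0.99518
Parallel (U4 and U5): 1 − (1 − 0.75110)(1 − 0.85530) = 0.96398
Series ([0.99518], [0.96398], and U6): 0.99518 × 0.96398 × 0.87600 = 0.84038
Parallel (U1 and [0.84038]): 1 − (1 − 0.96770)(1 − 0.84038) = 0.99484
Series ([0.99484] and U7): 0.99484 × 0.78640 = 0.782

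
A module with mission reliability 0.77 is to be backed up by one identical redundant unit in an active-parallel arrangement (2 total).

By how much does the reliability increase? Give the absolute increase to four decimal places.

0.1771

R_before = 0.77
R_after = 1 − (1 − 0.77)^2 = 0.9471
ΔR = 0.9471 − 0.77 = 0.1771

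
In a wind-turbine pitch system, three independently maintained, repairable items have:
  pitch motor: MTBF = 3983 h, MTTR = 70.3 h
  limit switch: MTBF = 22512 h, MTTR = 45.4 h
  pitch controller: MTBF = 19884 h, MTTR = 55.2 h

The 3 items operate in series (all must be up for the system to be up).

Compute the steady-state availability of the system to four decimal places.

0.9780

A(pitch motor) = MTBF/(MTBF+MTTR) = 3983/(3983+70.3) = 0.982656
A(limit switch) = MTBF/(MTBF+MTTR) = 22512/(22512+45.4) = 0.997987
A(pitch controller) = MTBF/(MTBF+MTTR) = 19884/(19884+55.2) = 0.997232
Series availability: 0.982656 × 0.997987 × 0.997232 = 0.9780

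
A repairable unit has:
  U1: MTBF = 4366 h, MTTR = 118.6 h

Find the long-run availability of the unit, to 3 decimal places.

0.974

A(U1) = MTBF/(MTBF+MTTR) = 4366/(4366+118.6) = 0.974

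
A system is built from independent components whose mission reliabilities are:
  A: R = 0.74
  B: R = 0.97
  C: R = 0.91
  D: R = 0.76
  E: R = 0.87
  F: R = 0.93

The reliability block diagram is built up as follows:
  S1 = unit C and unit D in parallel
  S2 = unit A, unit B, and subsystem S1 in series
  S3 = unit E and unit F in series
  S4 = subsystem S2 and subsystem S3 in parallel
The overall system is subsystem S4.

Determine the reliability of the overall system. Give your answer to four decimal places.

0.9432

Parallel (C and D): 1 − (1 − 0.910000)(1 − 0.760000) = 0.978400
Series (A, B, and [0.978400]): 0.740000 × 0.970000 × 0.978400 = 0.702296
Series (E and F): 0.870000 × 0.930000 = 0.809100
Parallel ([0.702296] and [0.809100]): 1 − (1 − 0.702296)(1 − 0.809100) = 0.9432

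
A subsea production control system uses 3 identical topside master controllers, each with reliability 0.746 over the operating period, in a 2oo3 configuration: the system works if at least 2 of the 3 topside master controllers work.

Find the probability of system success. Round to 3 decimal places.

R = Σ_{i=2}^{3} C(3,i) p^i (1−p)^{3−i} with p = 0.746
C(3,2)·0.746^2·0.254^1 = 0.42407
C(3,3)·0.746^3·0.254^0 = 0.41516
Sum = 0.839

0.839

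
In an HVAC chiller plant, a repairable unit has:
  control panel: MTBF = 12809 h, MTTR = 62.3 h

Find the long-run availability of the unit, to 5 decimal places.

0.99516

A(control panel) = MTBF/(MTBF+MTTR) = 12809/(12809+62.3) = 0.99516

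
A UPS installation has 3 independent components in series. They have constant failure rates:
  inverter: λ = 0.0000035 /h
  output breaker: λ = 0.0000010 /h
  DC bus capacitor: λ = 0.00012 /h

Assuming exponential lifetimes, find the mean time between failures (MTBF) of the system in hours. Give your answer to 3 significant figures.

8030

Series of exponential components: λ_sys = Σ λ_i
λ_sys = 0.0000035 + 0.0000010 + 0.00012 = 1.2450e-04 /h
MTBF = 1 / λ_sys = 8030 h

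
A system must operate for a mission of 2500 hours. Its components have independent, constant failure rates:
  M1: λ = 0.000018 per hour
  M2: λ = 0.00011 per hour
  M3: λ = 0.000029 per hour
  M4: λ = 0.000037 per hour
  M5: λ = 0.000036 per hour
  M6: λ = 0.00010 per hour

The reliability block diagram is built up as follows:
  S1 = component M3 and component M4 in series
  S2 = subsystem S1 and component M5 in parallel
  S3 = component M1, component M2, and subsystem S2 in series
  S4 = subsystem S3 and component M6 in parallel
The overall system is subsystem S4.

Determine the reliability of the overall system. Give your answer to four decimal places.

R(M1) = exp(−0.000018 × 2500) = 0.955997
R(M2) = exp(−0.00011 × 2500) = 0.759572
R(M3) = exp(−0.000029 × 2500) = 0.930066
R(M4) = exp(−0.000037 × 2500) = 0.911649
R(M5) = exp(−0.000036 × 2500) = 0.913931
R(M6) = exp(−0.00010 × 2500) = 0.778801
Series (M3 and M4): 0.930066 × 0.911649 = 0.847894
Parallel ([0.847894] and M5): 1 − (1 − 0.847894)(1 − 0.913931) = 0.986908
Series (M1, M2, and [0.986908]): 0.955997 × 0.759572 × 0.986908 = 0.716642
Parallel ([0.716642] and M6): 1 − (1 − 0.716642)(1 − 0.778801) = 0.9373

0.9373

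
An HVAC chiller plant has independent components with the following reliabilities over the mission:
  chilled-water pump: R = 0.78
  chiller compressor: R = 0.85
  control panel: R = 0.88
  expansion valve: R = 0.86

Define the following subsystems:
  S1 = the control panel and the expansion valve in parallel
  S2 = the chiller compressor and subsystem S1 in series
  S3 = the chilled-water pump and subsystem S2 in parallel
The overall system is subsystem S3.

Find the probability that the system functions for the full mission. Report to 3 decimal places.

Parallel (control panel and expansion valve): 1 − (1 − 0.88000)(1 − 0.86000) = 0.98320
Series (chiller compressor and [0.98320]): 0.85000 × 0.98320 = 0.83572
Parallel (chilled-water pump and [0.83572]): 1 − (1 − 0.78000)(1 − 0.83572) = 0.964

0.964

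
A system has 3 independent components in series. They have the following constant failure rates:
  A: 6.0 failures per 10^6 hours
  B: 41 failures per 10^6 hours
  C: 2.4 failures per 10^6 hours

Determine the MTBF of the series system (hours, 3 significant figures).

Series of exponential components: λ_sys = Σ λ_i
λ_sys = 0.0000060 + 0.000041 + 0.0000024 = 4.9400e-05 /h
MTBF = 1 / λ_sys = 20200 h

20200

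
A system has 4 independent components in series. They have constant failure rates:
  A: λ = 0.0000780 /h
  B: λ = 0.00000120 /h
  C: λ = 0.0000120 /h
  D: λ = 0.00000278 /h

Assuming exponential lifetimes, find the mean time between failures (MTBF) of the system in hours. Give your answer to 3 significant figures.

Series of exponential components: λ_sys = Σ λ_i
λ_sys = 0.0000780 + 0.00000120 + 0.0000120 + 0.00000278 = 9.3980e-05 /h
MTBF = 1 / λ_sys = 10600 h

10600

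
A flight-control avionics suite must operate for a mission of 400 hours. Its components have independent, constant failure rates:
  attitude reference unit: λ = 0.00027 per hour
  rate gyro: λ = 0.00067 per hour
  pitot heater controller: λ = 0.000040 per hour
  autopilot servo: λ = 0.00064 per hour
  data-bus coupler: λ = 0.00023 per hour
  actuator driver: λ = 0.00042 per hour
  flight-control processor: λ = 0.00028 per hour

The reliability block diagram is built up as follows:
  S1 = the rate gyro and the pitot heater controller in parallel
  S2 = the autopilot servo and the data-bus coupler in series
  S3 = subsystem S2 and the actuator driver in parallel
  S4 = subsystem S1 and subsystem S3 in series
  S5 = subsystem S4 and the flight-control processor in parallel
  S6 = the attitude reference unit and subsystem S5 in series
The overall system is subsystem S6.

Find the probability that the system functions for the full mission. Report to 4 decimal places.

0.8930

R(attitude reference unit) = exp(−0.00027 × 400) = 0.897628
R(rate gyro) = exp(−0.00067 × 400) = 0.764908
R(pitot heater controller) = exp(−0.000040 × 400) = 0.984127
R(autopilot servo) = exp(−0.00064 × 400) = 0.774142
R(data-bus coupler) = exp(−0.00023 × 400) = 0.912105
R(actuator driver) = exp(−0.00042 × 400) = 0.845354
R(flight-control processor) = exp(−0.00028 × 400) = 0.894044
Parallel (rate gyro and pitot heater controller): 1 − (1 − 0.764908)(1 − 0.984127) = 0.996268
Series (autopilot servo and data-bus coupler): 0.774142 × 0.912105 = 0.706099
Parallel ([0.706099] and actuator driver): 1 − (1 − 0.706099)(1 − 0.845354) = 0.954549
Series ([0.996268] and [0.954549]): 0.996268 × 0.954549 = 0.950987
Parallel ([0.950987] and flight-control processor): 1 − (1 − 0.950987)(1 − 0.894044) = 0.994807
Series (attitude reference unit and [0.994807]): 0.897628 × 0.994807 = 0.8930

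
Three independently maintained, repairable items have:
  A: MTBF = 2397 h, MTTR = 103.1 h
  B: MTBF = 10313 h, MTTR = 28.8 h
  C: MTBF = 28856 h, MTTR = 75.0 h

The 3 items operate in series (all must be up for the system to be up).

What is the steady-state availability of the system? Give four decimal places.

0.9536

A(A) = MTBF/(MTBF+MTTR) = 2397/(2397+103.1) = 0.958762
A(B) = MTBF/(MTBF+MTTR) = 10313/(10313+28.8) = 0.997215
A(C) = MTBF/(MTBF+MTTR) = 28856/(28856+75.0) = 0.997408
Series availability: 0.958762 × 0.997215 × 0.997408 = 0.9536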